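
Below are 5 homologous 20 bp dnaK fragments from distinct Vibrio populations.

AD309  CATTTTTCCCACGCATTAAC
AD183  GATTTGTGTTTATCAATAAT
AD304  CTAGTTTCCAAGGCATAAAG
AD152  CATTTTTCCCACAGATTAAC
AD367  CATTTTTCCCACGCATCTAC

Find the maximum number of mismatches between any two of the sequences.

Pairwise Hamming distances:
  AD309 vs AD183: 10
  AD309 vs AD304: 7
  AD309 vs AD152: 2
  AD309 vs AD367: 2
  AD183 vs AD304: 14
  AD183 vs AD152: 11
  AD183 vs AD367: 12
  AD304 vs AD152: 9
  AD304 vs AD367: 8
  AD152 vs AD367: 4
The largest is 14, between AD183 and AD304.

14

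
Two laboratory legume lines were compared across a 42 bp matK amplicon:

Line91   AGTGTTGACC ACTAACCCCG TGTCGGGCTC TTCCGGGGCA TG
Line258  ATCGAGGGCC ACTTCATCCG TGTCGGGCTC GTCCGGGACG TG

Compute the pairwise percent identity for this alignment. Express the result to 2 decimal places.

The sequences differ at positions 2 (G/T), 3 (T/C), 5 (T/A), 6 (T/G), 8 (A/G), 14 (A/T), 15 (A/C), 16 (C/A), 17 (C/T), 31 (T/G), 38 (G/A), 40 (A/G).
30 of the 42 sites match, so the percent identity is 30/42 × 100 = 71.43%.

71.43%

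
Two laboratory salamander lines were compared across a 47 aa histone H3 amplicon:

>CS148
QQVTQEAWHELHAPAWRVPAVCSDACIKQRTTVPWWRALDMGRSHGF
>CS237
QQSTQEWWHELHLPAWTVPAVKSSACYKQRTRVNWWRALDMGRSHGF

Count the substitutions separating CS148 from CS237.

9

The sequences differ at positions 3 (V/S), 7 (A/W), 13 (A/L), 17 (R/T), 22 (C/K), 24 (D/S), 27 (I/Y), 32 (T/R), 34 (P/N).
That gives 9 mismatches out of 47 aligned sites, so the Hamming distance is 9.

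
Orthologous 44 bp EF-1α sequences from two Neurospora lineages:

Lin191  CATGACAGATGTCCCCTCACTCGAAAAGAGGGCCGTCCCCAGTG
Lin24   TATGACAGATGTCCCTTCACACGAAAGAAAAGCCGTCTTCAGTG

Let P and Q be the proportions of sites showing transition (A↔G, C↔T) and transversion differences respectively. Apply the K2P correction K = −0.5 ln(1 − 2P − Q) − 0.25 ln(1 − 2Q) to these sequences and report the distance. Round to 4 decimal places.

0.2558

The sequences differ at positions 1 (C/T, transition), 16 (C/T, transition), 21 (T/A, transversion), 27 (A/G, transition), 28 (G/A, transition), 30 (G/A, transition), 31 (G/A, transition), 38 (C/T, transition), 39 (C/T, transition).
Of the 9 differences, 8 transitions and 1 transversion over 44 sites: P = 8/44 = 0.181818, Q = 1/44 = 0.022727.
d = −0.5·ln(0.613637) − 0.25·ln(0.954546) = −0.5·(-0.488352) − 0.25·(-0.046519) = 0.2558.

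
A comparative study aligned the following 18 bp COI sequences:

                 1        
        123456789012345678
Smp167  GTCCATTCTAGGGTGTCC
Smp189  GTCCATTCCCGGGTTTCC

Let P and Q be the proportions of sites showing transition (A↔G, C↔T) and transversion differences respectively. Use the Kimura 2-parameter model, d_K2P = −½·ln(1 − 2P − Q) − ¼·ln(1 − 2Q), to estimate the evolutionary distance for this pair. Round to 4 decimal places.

Differing sites — 9:T/C (Ti); 10:A/C (Tv); 15:G/T (Tv).
Of the 3 differences, 1 transition and 2 transversions over 18 sites: P = 1/18 = 0.055556, Q = 2/18 = 0.111111.
d = −0.5·ln(0.777777) − 0.25·ln(0.777778) = −0.5·(-0.251315) − 0.25·(-0.251314) = 0.1885.

0.1885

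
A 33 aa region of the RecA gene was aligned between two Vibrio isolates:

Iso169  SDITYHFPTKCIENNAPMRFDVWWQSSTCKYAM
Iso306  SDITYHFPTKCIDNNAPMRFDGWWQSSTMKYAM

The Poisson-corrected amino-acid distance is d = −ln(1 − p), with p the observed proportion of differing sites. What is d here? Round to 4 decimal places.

The sequences differ at positions 13 (E/D), 22 (V/G), 29 (C/M).
p = 3/33 = 0.090909.
d = −ln(1 − 0.090909) = −ln(0.909091) = 0.0953.

0.0953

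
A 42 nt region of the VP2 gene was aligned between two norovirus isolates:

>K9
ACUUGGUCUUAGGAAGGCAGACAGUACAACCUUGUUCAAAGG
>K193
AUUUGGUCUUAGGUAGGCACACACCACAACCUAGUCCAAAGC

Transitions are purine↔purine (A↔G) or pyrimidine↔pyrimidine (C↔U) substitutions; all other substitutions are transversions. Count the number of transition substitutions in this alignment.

The sequences differ at positions 2 (C/U, transition), 14 (A/U, transversion), 20 (G/C, transversion), 24 (G/C, transversion), 25 (U/C, transition), 33 (U/A, transversion), 36 (U/C, transition), 42 (G/C, transversion).
Of the 8 differences, 3 transitions and 5 transversions, so the answer is 3.

3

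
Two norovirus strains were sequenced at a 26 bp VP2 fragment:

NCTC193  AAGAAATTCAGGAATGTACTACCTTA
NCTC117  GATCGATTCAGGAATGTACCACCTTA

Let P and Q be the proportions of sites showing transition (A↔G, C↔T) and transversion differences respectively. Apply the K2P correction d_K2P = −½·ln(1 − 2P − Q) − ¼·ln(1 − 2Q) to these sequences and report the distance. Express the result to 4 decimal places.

0.2256

The sequences differ at positions 1 (A/G, transition), 3 (G/T, transversion), 4 (A/C, transversion), 5 (A/G, transition), 20 (T/C, transition).
Of the 5 differences, 3 transitions and 2 transversions over 26 sites: P = 3/26 = 0.115385, Q = 2/26 = 0.076923.
d = −0.5·ln(0.692307) − 0.25·ln(0.846154) = −0.5·(-0.367726) − 0.25·(-0.167054) = 0.2256.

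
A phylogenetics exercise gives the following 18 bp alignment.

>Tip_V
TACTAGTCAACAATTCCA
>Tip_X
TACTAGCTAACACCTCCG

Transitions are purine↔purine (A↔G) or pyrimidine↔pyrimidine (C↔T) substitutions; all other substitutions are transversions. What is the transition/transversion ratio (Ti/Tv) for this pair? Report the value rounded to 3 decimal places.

Mismatches occur at site 7 (T→C, transition), site 8 (C→T, transition), site 13 (A→C, transversion), site 14 (T→C, transition), site 18 (A→G, transition).
Of the 5 differences, 4 transitions and 1 transversion, so Ti/Tv = 4/1 = 4.000.

4.000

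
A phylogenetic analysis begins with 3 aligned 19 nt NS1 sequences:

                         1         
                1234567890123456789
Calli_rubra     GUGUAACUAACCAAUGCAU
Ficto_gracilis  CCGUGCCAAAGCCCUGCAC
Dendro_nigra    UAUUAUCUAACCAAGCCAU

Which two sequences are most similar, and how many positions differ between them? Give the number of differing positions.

6

Pairwise Hamming distances:
  Calli_rubra vs Ficto_gracilis: 9
  Calli_rubra vs Dendro_nigra: 6
  Ficto_gracilis vs Dendro_nigra: 12
The smallest is 6, between Calli_rubra and Dendro_nigra.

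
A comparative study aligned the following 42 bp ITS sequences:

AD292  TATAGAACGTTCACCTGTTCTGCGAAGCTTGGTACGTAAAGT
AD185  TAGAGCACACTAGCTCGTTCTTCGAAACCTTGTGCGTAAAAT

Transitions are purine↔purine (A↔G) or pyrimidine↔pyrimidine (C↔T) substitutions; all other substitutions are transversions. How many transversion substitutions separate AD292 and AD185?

5

The sequences differ at positions 3 (T/G, transversion), 6 (A/C, transversion), 9 (G/A, transition), 10 (T/C, transition), 12 (C/A, transversion), 13 (A/G, transition), 15 (C/T, transition), 16 (T/C, transition), 22 (G/T, transversion), 27 (G/A, transition), 29 (T/C, transition), 31 (G/T, transversion), 34 (A/G, transition), 41 (G/A, transition).
Of the 14 differences, 9 transitions and 5 transversions, so the answer is 5.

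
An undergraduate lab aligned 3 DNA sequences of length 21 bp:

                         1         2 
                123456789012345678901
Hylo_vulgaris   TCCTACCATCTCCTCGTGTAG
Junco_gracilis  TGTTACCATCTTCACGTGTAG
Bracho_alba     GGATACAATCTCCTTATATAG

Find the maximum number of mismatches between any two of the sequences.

8

Pairwise Hamming distances:
  Hylo_vulgaris vs Junco_gracilis: 4
  Hylo_vulgaris vs Bracho_alba: 7
  Junco_gracilis vs Bracho_alba: 8
The largest is 8, between Junco_gracilis and Bracho_alba.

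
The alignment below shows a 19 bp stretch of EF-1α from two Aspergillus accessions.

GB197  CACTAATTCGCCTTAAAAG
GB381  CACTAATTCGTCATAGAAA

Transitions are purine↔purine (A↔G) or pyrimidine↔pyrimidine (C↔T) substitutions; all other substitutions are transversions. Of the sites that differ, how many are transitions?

3

Mismatches occur at site 11 (C/T, transition), site 13 (T/A, transversion), site 16 (A/G, transition), site 19 (G/A, transition).
Of the 4 differences, 3 transitions and 1 transversion, so the answer is 3.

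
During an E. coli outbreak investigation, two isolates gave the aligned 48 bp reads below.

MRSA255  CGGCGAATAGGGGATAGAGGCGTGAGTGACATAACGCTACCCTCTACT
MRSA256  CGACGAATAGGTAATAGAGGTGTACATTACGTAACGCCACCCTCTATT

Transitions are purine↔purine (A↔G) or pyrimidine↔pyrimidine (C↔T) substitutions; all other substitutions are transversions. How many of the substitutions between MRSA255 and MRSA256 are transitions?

8

Differing sites — 3:G/A (Ti); 12:G/T (Tv); 13:G/A (Ti); 21:C/T (Ti); 24:G/A (Ti); 25:A/C (Tv); 26:G/A (Ti); 28:G/T (Tv); 31:A/G (Ti); 38:T/C (Ti); 47:C/T (Ti).
Of the 11 differences, 8 transitions and 3 transversions, so the answer is 8.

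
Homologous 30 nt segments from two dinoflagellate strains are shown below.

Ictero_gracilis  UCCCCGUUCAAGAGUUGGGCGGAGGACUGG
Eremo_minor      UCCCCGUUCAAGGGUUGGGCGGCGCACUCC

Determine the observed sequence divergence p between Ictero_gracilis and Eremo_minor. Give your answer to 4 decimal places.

The sequences differ at positions 13 (A/G), 23 (A/C), 25 (G/C), 29 (G/C), 30 (G/C).
There are 5 differences over 30 sites, so p = 5/30 = 0.1667.

0.1667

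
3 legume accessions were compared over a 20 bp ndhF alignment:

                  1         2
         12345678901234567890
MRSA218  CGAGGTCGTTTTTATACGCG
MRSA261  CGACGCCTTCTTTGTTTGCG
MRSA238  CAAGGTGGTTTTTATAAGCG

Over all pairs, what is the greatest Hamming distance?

9

Pairwise Hamming distances:
  MRSA218 vs MRSA261: 7
  MRSA218 vs MRSA238: 3
  MRSA261 vs MRSA238: 9
The largest is 9, between MRSA261 and MRSA238.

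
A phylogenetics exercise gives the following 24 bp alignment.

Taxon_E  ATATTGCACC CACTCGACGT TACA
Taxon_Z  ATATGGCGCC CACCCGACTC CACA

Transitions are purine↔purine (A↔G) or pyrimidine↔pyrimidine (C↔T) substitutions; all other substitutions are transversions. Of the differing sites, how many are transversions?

2

Differing sites — 5:T/G (Tv); 8:A/G (Ti); 14:T/C (Ti); 19:G/T (Tv); 20:T/C (Ti); 21:T/C (Ti).
Of the 6 differences, 4 transitions and 2 transversions, so the answer is 2.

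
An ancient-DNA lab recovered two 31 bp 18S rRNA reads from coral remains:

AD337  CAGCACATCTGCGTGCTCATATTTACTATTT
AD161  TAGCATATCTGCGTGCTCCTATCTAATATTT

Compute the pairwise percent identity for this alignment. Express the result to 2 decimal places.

The sequences differ at positions 1 (C/T), 6 (C/T), 19 (A/C), 23 (T/C), 26 (C/A).
26 of the 31 sites match, so the percent identity is 26/31 × 100 = 83.87%.

83.87%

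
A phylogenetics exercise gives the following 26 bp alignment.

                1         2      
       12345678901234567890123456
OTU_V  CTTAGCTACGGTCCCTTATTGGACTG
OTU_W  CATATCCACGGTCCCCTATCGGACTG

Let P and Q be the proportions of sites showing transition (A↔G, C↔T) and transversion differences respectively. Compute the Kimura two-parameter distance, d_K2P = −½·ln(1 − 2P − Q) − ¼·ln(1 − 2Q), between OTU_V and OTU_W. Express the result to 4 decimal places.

The sequences differ at positions 2 (T/A, transversion), 5 (G/T, transversion), 7 (T/C, transition), 16 (T/C, transition), 20 (T/C, transition).
Of the 5 differences, 3 transitions and 2 transversions over 26 sites: P = 3/26 = 0.115385, Q = 2/26 = 0.076923.
d = −0.5·ln(0.692307) − 0.25·ln(0.846154) = −0.5·(-0.367726) − 0.25·(-0.167054) = 0.2256.

0.2256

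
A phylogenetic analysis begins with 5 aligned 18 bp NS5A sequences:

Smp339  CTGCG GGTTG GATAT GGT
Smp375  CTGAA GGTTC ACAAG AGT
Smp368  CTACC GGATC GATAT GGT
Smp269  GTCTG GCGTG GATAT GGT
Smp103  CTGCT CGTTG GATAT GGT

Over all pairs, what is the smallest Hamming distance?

Pairwise Hamming distances:
  Smp339 vs Smp375: 8
  Smp339 vs Smp368: 4
  Smp339 vs Smp269: 5
  Smp339 vs Smp103: 2
  Smp375 vs Smp368: 9
  Smp375 vs Smp269: 12
  Smp375 vs Smp103: 9
  Smp368 vs Smp269: 7
  Smp368 vs Smp103: 5
  Smp269 vs Smp103: 7
The smallest is 2, between Smp339 and Smp103.

2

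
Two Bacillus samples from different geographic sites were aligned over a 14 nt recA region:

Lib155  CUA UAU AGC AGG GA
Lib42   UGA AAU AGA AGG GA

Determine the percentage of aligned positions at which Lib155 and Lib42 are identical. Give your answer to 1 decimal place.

The sequences differ at positions 1 (C/U), 2 (U/G), 4 (U/A), 9 (C/A).
10 of the 14 sites match, so the percent identity is 10/14 × 100 = 71.4%.

71.4%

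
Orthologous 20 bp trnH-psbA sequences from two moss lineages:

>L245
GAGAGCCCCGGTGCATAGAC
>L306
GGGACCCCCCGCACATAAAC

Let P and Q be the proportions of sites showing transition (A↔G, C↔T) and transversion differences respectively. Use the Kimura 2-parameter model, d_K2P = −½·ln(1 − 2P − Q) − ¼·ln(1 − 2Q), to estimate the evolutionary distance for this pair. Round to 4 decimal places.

0.4024

Differing sites — 2:A/G (Ti); 5:G/C (Tv); 10:G/C (Tv); 12:T/C (Ti); 13:G/A (Ti); 18:G/A (Ti).
Of the 6 differences, 4 transitions and 2 transversions over 20 sites: P = 4/20 = 0.200000, Q = 2/20 = 0.100000.
d = −0.5·ln(0.500000) − 0.25·ln(0.800000) = −0.5·(-0.693147) − 0.25·(-0.223144) = 0.4024.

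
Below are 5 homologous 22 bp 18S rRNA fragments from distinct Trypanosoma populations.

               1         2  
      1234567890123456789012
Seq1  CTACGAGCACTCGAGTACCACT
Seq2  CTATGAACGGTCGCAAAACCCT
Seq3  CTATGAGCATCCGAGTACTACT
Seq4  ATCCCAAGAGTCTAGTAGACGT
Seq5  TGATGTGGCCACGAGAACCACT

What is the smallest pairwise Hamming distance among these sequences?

4

Pairwise Hamming distances:
  Seq1 vs Seq2: 9
  Seq1 vs Seq3: 4
  Seq1 vs Seq4: 11
  Seq1 vs Seq5: 8
  Seq2 vs Seq3: 10
  Seq2 vs Seq4: 13
  Seq2 vs Seq5: 12
  Seq3 vs Seq4: 13
  Seq3 vs Seq5: 9
  Seq4 vs Seq5: 16
The smallest is 4, between Seq1 and Seq3.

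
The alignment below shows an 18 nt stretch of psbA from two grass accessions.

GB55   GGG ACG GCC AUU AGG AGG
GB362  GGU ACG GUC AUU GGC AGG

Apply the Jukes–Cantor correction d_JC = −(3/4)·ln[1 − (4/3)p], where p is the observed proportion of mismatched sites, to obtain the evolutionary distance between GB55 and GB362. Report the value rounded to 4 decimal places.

The sequences differ at positions 3 (G/U), 8 (C/U), 13 (A/G), 15 (G/C).
p = 4/18 = 0.222222.
d = −0.75 · ln(1 − (4/3)·0.222222) = −0.75 · ln(0.703704) = −0.75 · (-0.351397) = 0.2635.

0.2635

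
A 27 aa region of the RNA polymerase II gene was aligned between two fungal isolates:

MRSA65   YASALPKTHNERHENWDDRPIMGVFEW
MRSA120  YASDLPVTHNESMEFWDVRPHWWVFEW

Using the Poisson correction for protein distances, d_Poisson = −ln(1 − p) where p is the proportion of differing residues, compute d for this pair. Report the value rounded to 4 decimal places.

0.4055

The sequences differ at positions 4 (A/D), 7 (K/V), 12 (R/S), 13 (H/M), 15 (N/F), 18 (D/V), 21 (I/H), 22 (M/W), 23 (G/W).
p = 9/27 = 0.333333.
d = −ln(1 − 0.333333) = −ln(0.666667) = 0.4055.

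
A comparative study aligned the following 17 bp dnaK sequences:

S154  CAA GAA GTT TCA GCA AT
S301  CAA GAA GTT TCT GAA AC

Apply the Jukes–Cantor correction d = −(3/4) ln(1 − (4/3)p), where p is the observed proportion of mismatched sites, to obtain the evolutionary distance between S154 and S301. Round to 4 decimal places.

0.2012

Mismatches occur at site 12 (A↔T), site 14 (C↔A), site 17 (T↔C).
p = 3/17 = 0.176471.
d = −0.75 · ln(1 − (4/3)·0.176471) = −0.75 · ln(0.764705) = −0.75 · (-0.268265) = 0.2012.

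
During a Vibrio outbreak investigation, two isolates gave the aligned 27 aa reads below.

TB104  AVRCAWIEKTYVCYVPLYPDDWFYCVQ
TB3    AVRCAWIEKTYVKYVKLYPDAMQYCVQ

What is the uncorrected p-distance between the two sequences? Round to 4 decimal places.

Mismatches occur at site 13 (C↔K), site 16 (P↔K), site 21 (D↔A), site 22 (W↔M), site 23 (F↔Q).
There are 5 differences over 27 sites, so p = 5/27 = 0.1852.

0.1852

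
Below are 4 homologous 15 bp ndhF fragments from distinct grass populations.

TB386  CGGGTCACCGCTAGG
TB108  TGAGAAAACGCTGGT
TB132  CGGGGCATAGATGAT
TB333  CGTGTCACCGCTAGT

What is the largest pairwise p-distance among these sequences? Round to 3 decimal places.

Pairwise Hamming distances:
  TB386 vs TB108: 7
  TB386 vs TB132: 7
  TB386 vs TB333: 2
  TB108 vs TB132: 8
  TB108 vs TB333: 6
  TB132 vs TB333: 7
The largest is 8 mismatches, between TB108 and TB132; p = 8/15 = 0.533.

0.533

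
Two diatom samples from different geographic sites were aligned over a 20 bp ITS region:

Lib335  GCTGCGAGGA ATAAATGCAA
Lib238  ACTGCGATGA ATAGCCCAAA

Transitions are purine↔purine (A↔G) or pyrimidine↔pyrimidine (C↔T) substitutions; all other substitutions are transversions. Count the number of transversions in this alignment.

Mismatches occur at site 1 (G/A, transition), site 8 (G/T, transversion), site 14 (A/G, transition), site 15 (A/C, transversion), site 16 (T/C, transition), site 17 (G/C, transversion), site 18 (C/A, transversion).
Of the 7 differences, 3 transitions and 4 transversions, so the answer is 4.

4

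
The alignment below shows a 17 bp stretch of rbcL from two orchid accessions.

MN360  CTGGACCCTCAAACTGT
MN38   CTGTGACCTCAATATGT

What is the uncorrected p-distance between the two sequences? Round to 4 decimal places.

0.2941

Differing sites — 4:G/T; 5:A/G; 6:C/A; 13:A/T; 14:C/A.
There are 5 differences over 17 sites, so p = 5/17 = 0.2941.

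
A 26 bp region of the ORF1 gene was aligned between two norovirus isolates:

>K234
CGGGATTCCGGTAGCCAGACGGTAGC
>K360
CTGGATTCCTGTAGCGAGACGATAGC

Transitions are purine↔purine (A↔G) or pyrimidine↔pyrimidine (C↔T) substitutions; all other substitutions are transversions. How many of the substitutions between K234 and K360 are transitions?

Differing sites — 2:G/T (Tv); 10:G/T (Tv); 16:C/G (Tv); 22:G/A (Ti).
Of the 4 differences, 1 transition and 3 transversions, so the answer is 1.

1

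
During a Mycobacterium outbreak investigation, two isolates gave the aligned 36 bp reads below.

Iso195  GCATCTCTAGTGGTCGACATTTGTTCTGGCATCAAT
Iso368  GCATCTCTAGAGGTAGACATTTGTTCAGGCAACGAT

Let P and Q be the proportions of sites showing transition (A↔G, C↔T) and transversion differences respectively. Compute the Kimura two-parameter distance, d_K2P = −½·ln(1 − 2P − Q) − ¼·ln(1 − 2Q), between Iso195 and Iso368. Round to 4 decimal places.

Mismatches occur at site 11 (T↔A, transversion), site 15 (C↔A, transversion), site 27 (T↔A, transversion), site 32 (T↔A, transversion), site 34 (A↔G, transition).
Of the 5 differences, 1 transition and 4 transversions over 36 sites: P = 1/36 = 0.027778, Q = 4/36 = 0.111111.
d = −0.5·ln(0.833333) − 0.25·ln(0.777778) = −0.5·(-0.182322) − 0.25·(-0.251314) = 0.1540.

0.1540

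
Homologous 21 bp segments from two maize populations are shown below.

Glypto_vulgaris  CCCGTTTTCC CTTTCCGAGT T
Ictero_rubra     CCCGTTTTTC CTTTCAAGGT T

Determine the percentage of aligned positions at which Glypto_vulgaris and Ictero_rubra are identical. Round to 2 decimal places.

80.95%

The sequences differ at positions 9 (C/T), 16 (C/A), 17 (G/A), 18 (A/G).
17 of the 21 sites match, so the percent identity is 17/21 × 100 = 80.95%.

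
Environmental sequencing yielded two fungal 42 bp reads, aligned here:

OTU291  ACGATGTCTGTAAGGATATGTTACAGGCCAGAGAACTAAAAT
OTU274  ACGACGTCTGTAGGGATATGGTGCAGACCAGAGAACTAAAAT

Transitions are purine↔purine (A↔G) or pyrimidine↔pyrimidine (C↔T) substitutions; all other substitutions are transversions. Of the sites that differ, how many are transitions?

Differing sites — 5:T/C (Ti); 13:A/G (Ti); 21:T/G (Tv); 23:A/G (Ti); 27:G/A (Ti).
Of the 5 differences, 4 transitions and 1 transversion, so the answer is 4.

4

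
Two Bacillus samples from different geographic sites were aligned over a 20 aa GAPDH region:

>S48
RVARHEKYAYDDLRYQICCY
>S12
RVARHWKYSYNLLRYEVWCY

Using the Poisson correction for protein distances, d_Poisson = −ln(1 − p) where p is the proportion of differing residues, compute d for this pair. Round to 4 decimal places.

The sequences differ at positions 6 (E/W), 9 (A/S), 11 (D/N), 12 (D/L), 16 (Q/E), 17 (I/V), 18 (C/W).
p = 7/20 = 0.350000.
d = −ln(1 − 0.350000) = −ln(0.650000) = 0.4308.

0.4308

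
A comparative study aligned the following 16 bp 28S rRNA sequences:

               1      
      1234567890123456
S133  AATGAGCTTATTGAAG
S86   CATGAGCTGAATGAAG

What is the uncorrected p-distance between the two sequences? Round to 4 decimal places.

0.1875

Mismatches occur at site 1 (A/C), site 9 (T/G), site 11 (T/A).
There are 3 differences over 16 sites, so p = 3/16 = 0.1875.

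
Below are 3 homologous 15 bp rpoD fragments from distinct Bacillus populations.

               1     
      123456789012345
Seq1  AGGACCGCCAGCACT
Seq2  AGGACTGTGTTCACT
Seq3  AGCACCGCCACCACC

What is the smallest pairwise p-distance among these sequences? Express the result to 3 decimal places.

Pairwise Hamming distances:
  Seq1 vs Seq2: 5
  Seq1 vs Seq3: 3
  Seq2 vs Seq3: 7
The smallest is 3 mismatches, between Seq1 and Seq3; p = 3/15 = 0.200.

0.200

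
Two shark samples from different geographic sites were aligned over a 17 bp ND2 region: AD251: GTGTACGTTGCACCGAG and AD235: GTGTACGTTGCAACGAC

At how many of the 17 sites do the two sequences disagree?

2

Differing sites — 13:C/A; 17:G/C.
That gives 2 mismatches out of 17 aligned sites, so the Hamming distance is 2.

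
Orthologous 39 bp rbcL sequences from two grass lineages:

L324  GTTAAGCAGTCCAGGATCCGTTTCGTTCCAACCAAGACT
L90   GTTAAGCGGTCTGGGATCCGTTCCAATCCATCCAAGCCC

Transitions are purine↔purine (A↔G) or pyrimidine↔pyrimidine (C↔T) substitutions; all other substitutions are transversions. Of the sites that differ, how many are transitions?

6

Mismatches occur at site 8 (A↔G, transition), site 12 (C↔T, transition), site 13 (A↔G, transition), site 23 (T↔C, transition), site 25 (G↔A, transition), site 26 (T↔A, transversion), site 31 (A↔T, transversion), site 37 (A↔C, transversion), site 39 (T↔C, transition).
Of the 9 differences, 6 transitions and 3 transversions, so the answer is 6.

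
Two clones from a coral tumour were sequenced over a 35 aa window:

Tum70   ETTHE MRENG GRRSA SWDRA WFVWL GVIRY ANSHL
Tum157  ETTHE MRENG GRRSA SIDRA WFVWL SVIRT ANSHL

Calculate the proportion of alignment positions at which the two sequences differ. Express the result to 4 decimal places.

Mismatches occur at site 17 (W↔I), site 26 (G↔S), site 30 (Y↔T).
There are 3 differences over 35 sites, so p = 3/35 = 0.0857.

0.0857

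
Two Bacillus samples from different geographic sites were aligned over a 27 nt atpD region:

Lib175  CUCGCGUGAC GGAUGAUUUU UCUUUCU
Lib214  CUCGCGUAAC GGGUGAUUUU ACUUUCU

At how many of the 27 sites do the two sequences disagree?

3

Mismatches occur at site 8 (G↔A), site 13 (A↔G), site 21 (U↔A).
That gives 3 mismatches out of 27 aligned sites, so the Hamming distance is 3.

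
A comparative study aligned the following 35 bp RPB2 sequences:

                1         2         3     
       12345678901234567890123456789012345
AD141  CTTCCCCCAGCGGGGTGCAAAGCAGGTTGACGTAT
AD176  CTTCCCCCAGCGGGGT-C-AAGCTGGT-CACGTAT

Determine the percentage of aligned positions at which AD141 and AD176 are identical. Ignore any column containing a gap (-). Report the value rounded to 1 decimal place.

93.8%

Excluding the 3 gap columns leaves 32 comparable sites.
The sequences differ at positions 24 (A/T), 29 (G/C).
30 of the 32 comparable sites match, so the percent identity is 30/32 × 100 = 93.8%.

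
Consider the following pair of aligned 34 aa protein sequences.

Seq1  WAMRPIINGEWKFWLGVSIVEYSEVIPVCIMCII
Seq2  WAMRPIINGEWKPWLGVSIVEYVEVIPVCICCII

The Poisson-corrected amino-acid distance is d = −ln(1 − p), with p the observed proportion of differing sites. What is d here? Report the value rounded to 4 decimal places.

Mismatches occur at site 13 (F→P), site 23 (S→V), site 31 (M→C).
p = 3/34 = 0.088235.
d = −ln(1 − 0.088235) = −ln(0.911765) = 0.0924.

0.0924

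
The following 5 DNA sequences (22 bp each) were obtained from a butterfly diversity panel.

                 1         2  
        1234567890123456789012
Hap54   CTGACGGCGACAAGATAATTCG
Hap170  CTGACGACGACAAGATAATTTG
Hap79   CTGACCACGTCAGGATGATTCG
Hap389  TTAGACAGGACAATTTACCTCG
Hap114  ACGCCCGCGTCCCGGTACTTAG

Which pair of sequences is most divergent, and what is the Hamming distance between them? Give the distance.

Pairwise Hamming distances:
  Hap54 vs Hap170: 2
  Hap54 vs Hap79: 5
  Hap54 vs Hap389: 11
  Hap54 vs Hap114: 10
  Hap170 vs Hap79: 5
  Hap170 vs Hap389: 11
  Hap170 vs Hap114: 11
  Hap79 vs Hap389: 12
  Hap79 vs Hap114: 10
  Hap389 vs Hap114: 14
The largest is 14, between Hap389 and Hap114.

14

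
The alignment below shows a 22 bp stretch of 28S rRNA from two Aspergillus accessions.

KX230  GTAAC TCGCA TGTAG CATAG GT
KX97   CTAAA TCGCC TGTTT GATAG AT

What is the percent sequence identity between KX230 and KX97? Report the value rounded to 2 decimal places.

68.18%

Differing sites — 1:G/C; 5:C/A; 10:A/C; 14:A/T; 15:G/T; 16:C/G; 21:G/A.
15 of the 22 sites match, so the percent identity is 15/22 × 100 = 68.18%.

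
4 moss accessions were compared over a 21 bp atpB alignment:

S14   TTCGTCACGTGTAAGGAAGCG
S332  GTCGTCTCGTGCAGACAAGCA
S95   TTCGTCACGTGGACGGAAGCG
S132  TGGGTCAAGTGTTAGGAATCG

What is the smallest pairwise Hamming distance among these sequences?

Pairwise Hamming distances:
  S14 vs S332: 7
  S14 vs S95: 2
  S14 vs S132: 5
  S332 vs S95: 7
  S332 vs S132: 12
  S95 vs S132: 7
The smallest is 2, between S14 and S95.

2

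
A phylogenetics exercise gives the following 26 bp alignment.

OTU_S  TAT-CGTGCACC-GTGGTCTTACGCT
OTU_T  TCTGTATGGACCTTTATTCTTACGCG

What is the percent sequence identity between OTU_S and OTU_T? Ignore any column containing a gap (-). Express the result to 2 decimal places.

66.67%

Excluding the 2 gap columns leaves 24 comparable sites.
The sequences differ at positions 2 (A/C), 5 (C/T), 6 (G/A), 9 (C/G), 14 (G/T), 16 (G/A), 17 (G/T), 26 (T/G).
16 of the 24 comparable sites match, so the percent identity is 16/24 × 100 = 66.67%.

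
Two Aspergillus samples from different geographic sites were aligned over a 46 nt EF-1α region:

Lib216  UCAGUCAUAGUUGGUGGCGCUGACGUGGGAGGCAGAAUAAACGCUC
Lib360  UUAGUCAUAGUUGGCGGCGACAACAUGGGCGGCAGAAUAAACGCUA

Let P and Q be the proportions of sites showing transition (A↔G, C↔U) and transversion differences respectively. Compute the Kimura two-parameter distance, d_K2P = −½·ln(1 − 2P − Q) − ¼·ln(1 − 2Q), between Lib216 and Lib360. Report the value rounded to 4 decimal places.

0.2010

Differing sites — 2:C/U (Ti); 15:U/C (Ti); 20:C/A (Tv); 21:U/C (Ti); 22:G/A (Ti); 25:G/A (Ti); 30:A/C (Tv); 46:C/A (Tv).
Of the 8 differences, 5 transitions and 3 transversions over 46 sites: P = 5/46 = 0.108696, Q = 3/46 = 0.065217.
d = −0.5·ln(0.717391) − 0.25·ln(0.869566) = −0.5·(-0.332134) − 0.25·(-0.139761) = 0.2010.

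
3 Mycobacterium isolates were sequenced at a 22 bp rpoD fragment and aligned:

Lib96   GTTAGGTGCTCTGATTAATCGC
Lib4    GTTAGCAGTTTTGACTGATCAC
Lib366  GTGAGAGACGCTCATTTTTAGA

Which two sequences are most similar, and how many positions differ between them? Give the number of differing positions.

Pairwise Hamming distances:
  Lib96 vs Lib4: 7
  Lib96 vs Lib366: 10
  Lib4 vs Lib366: 14
The smallest is 7, between Lib96 and Lib4.

7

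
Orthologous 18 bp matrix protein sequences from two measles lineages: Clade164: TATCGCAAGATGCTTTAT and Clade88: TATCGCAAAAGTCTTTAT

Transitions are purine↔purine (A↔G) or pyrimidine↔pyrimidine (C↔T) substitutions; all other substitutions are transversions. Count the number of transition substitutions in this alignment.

Mismatches occur at site 9 (G→A, transition), site 11 (T→G, transversion), site 12 (G→T, transversion).
Of the 3 differences, 1 transition and 2 transversions, so the answer is 1.

1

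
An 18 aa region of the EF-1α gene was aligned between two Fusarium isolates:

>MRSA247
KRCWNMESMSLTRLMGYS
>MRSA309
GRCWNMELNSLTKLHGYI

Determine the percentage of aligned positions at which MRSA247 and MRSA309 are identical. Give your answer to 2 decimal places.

The sequences differ at positions 1 (K/G), 8 (S/L), 9 (M/N), 13 (R/K), 15 (M/H), 18 (S/I).
12 of the 18 sites match, so the percent identity is 12/18 × 100 = 66.67%.

66.67%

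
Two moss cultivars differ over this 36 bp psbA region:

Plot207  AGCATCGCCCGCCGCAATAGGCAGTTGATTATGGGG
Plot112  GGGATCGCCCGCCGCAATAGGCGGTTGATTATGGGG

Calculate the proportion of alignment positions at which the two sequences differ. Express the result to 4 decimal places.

Mismatches occur at site 1 (A↔G), site 3 (C↔G), site 23 (A↔G).
There are 3 differences over 36 sites, so p = 3/36 = 0.0833.

0.0833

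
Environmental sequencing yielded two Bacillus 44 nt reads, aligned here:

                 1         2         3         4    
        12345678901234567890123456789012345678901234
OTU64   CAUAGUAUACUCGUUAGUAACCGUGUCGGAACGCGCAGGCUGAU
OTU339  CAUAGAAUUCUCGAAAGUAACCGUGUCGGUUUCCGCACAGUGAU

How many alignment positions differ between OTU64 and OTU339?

The sequences differ at positions 6 (U/A), 9 (A/U), 14 (U/A), 15 (U/A), 30 (A/U), 31 (A/U), 32 (C/U), 33 (G/C), 38 (G/C), 39 (G/A), 40 (C/G).
That gives 11 mismatches out of 44 aligned sites, so the Hamming distance is 11.

11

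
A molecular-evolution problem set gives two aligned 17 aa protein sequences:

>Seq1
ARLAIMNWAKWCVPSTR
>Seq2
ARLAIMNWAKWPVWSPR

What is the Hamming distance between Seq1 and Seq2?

Mismatches occur at site 12 (C↔P), site 14 (P↔W), site 16 (T↔P).
That gives 3 mismatches out of 17 aligned sites, so the Hamming distance is 3.

3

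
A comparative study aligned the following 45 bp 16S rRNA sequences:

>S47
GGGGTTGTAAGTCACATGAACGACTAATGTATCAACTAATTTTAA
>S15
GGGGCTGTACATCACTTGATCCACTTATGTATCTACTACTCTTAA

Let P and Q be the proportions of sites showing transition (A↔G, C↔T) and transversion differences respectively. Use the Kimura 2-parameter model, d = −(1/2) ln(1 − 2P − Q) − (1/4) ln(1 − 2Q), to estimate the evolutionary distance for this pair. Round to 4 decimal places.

0.2636

The sequences differ at positions 5 (T/C, transition), 10 (A/C, transversion), 11 (G/A, transition), 16 (A/T, transversion), 20 (A/T, transversion), 22 (G/C, transversion), 26 (A/T, transversion), 34 (A/T, transversion), 39 (A/C, transversion), 41 (T/C, transition).
Of the 10 differences, 3 transitions and 7 transversions over 45 sites: P = 3/45 = 0.066667, Q = 7/45 = 0.155556.
d = −0.5·ln(0.711110) − 0.25·ln(0.688888) = −0.5·(-0.340928) − 0.25·(-0.372677) = 0.2636.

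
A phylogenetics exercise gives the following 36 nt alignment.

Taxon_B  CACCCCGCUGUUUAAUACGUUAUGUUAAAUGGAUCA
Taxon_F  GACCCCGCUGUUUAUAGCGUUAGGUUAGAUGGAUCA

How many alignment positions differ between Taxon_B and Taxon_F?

6

Mismatches occur at site 1 (C↔G), site 15 (A↔U), site 16 (U↔A), site 17 (A↔G), site 23 (U↔G), site 28 (A↔G).
That gives 6 mismatches out of 36 aligned sites, so the Hamming distance is 6.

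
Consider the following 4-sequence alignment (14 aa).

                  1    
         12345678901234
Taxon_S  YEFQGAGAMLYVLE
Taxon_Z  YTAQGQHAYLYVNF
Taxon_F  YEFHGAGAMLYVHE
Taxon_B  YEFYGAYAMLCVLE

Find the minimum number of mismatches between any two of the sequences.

2

Pairwise Hamming distances:
  Taxon_S vs Taxon_Z: 7
  Taxon_S vs Taxon_F: 2
  Taxon_S vs Taxon_B: 3
  Taxon_Z vs Taxon_F: 8
  Taxon_Z vs Taxon_B: 9
  Taxon_F vs Taxon_B: 4
The smallest is 2, between Taxon_S and Taxon_F.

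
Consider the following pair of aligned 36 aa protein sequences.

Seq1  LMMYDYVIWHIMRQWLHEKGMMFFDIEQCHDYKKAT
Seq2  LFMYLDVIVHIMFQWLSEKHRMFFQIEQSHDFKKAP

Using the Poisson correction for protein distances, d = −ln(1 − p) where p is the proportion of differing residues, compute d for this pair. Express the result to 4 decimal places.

The sequences differ at positions 2 (M/F), 5 (D/L), 6 (Y/D), 9 (W/V), 13 (R/F), 17 (H/S), 20 (G/H), 21 (M/R), 25 (D/Q), 29 (C/S), 32 (Y/F), 36 (T/P).
p = 12/36 = 0.333333.
d = −ln(1 − 0.333333) = −ln(0.666667) = 0.4055.

0.4055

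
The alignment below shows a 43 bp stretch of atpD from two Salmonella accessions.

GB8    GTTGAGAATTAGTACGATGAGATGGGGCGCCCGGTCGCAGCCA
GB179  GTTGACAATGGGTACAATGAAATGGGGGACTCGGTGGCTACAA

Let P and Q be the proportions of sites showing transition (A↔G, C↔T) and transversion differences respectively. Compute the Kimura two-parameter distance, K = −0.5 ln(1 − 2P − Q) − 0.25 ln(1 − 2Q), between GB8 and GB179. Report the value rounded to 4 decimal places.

0.3530

Differing sites — 6:G/C (Tv); 10:T/G (Tv); 11:A/G (Ti); 16:G/A (Ti); 21:G/A (Ti); 28:C/G (Tv); 29:G/A (Ti); 31:C/T (Ti); 36:C/G (Tv); 39:A/T (Tv); 40:G/A (Ti); 42:C/A (Tv).
Of the 12 differences, 6 transitions and 6 transversions over 43 sites: P = 6/43 = 0.139535, Q = 6/43 = 0.139535.
d = −0.5·ln(0.581395) − 0.25·ln(0.720930) = −0.5·(-0.542325) − 0.25·(-0.327213) = 0.3530.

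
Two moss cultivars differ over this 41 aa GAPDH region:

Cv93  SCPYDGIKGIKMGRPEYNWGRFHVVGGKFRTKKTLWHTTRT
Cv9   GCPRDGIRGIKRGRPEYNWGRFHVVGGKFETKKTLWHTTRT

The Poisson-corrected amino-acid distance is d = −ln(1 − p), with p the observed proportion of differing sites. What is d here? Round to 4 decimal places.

0.1301

The sequences differ at positions 1 (S/G), 4 (Y/R), 8 (K/R), 12 (M/R), 30 (R/E).
p = 5/41 = 0.121951.
d = −ln(1 − 0.121951) = −ln(0.878049) = 0.1301.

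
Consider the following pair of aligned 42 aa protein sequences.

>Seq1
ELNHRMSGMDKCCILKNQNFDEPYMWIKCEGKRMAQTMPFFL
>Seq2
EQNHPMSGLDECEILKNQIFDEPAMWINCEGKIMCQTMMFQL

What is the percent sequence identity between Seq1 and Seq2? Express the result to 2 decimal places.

Mismatches occur at site 2 (L/Q), site 5 (R/P), site 9 (M/L), site 11 (K/E), site 13 (C/E), site 19 (N/I), site 24 (Y/A), site 28 (K/N), site 33 (R/I), site 35 (A/C), site 39 (P/M), site 41 (F/Q).
30 of the 42 sites match, so the percent identity is 30/42 × 100 = 71.43%.

71.43%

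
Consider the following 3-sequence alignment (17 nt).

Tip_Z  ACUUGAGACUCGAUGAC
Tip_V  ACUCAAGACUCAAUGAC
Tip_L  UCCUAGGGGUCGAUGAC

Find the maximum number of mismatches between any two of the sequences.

Pairwise Hamming distances:
  Tip_Z vs Tip_V: 3
  Tip_Z vs Tip_L: 6
  Tip_V vs Tip_L: 7
The largest is 7, between Tip_V and Tip_L.

7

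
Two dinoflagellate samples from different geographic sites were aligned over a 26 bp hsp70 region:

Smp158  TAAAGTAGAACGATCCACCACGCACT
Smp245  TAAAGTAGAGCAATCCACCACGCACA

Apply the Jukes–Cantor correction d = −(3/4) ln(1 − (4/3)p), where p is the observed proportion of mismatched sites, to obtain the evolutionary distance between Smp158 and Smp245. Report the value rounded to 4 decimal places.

Mismatches occur at site 10 (A→G), site 12 (G→A), site 26 (T→A).
p = 3/26 = 0.115385.
d = −0.75 · ln(1 − (4/3)·0.115385) = −0.75 · ln(0.846153) = −0.75 · (-0.167055) = 0.1253.

0.1253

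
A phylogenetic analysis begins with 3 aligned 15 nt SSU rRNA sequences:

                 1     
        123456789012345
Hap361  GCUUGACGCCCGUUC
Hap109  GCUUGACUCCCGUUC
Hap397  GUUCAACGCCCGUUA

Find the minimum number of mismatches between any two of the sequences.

Pairwise Hamming distances:
  Hap361 vs Hap109: 1
  Hap361 vs Hap397: 4
  Hap109 vs Hap397: 5
The smallest is 1, between Hap361 and Hap109.

1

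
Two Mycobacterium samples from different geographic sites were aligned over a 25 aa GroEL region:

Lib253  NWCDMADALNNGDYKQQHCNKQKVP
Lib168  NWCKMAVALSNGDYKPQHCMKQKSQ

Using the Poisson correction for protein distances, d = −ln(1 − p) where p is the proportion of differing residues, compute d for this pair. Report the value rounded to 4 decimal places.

0.3285

Differing sites — 4:D/K; 7:D/V; 10:N/S; 16:Q/P; 20:N/M; 24:V/S; 25:P/Q.
p = 7/25 = 0.280000.
d = −ln(1 − 0.280000) = −ln(0.720000) = 0.3285.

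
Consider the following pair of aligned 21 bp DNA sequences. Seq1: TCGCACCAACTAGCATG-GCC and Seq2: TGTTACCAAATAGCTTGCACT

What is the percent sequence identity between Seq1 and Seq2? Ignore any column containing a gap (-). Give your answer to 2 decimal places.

65.00%

Excluding the 1 gap column leaves 20 comparable sites.
Differing sites — 2:C/G; 3:G/T; 4:C/T; 10:C/A; 15:A/T; 19:G/A; 21:C/T.
13 of the 20 comparable sites match, so the percent identity is 13/20 × 100 = 65.00%.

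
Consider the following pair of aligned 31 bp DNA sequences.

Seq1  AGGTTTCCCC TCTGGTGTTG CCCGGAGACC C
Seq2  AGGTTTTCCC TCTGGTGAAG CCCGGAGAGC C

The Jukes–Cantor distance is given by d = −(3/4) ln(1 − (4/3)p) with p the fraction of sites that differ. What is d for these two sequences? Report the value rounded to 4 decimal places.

0.1416

The sequences differ at positions 7 (C/T), 18 (T/A), 19 (T/A), 29 (C/G).
p = 4/31 = 0.129032.
d = −0.75 · ln(1 − (4/3)·0.129032) = −0.75 · ln(0.827957) = −0.75 · (-0.188794) = 0.1416.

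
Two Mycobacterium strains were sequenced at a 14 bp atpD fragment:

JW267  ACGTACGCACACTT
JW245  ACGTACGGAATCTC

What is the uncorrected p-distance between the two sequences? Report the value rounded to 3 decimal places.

The sequences differ at positions 8 (C/G), 10 (C/A), 11 (A/T), 14 (T/C).
There are 4 differences over 14 sites, so p = 4/14 = 0.286.

0.286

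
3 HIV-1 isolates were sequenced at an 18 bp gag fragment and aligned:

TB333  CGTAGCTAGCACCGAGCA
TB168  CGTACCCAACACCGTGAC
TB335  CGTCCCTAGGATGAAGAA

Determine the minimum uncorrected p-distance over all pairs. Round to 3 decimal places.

Pairwise Hamming distances:
  TB333 vs TB168: 6
  TB333 vs TB335: 7
  TB168 vs TB335: 9
The smallest is 6 mismatches, between TB333 and TB168; p = 6/18 = 0.333.

0.333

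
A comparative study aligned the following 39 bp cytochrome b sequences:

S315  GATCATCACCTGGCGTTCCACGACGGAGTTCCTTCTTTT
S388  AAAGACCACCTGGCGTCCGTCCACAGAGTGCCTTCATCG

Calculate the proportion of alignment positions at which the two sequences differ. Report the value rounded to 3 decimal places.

0.333

The sequences differ at positions 1 (G/A), 3 (T/A), 4 (C/G), 6 (T/C), 17 (T/C), 19 (C/G), 20 (A/T), 22 (G/C), 25 (G/A), 30 (T/G), 36 (T/A), 38 (T/C), 39 (T/G).
There are 13 differences over 39 sites, so p = 13/39 = 0.333.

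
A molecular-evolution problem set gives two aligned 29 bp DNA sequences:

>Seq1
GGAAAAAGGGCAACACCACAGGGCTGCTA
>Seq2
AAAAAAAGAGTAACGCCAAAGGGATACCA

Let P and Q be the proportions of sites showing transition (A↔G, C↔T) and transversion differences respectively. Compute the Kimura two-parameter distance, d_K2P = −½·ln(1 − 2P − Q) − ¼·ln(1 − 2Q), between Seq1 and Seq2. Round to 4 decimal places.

0.4383

The sequences differ at positions 1 (G/A, transition), 2 (G/A, transition), 9 (G/A, transition), 11 (C/T, transition), 15 (A/G, transition), 19 (C/A, transversion), 24 (C/A, transversion), 26 (G/A, transition), 28 (T/C, transition).
Of the 9 differences, 7 transitions and 2 transversions over 29 sites: P = 7/29 = 0.241379, Q = 2/29 = 0.068966.
d = −0.5·ln(0.448276) − 0.25·ln(0.862068) = −0.5·(-0.802346) − 0.25·(-0.148421) = 0.4383.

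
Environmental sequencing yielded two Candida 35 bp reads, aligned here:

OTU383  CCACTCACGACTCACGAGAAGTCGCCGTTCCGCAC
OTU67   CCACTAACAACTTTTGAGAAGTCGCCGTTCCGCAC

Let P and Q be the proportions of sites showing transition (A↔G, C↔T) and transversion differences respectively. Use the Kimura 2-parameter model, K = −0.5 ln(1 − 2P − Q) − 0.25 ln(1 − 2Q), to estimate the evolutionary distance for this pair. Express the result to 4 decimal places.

Differing sites — 6:C/A (Tv); 9:G/A (Ti); 13:C/T (Ti); 14:A/T (Tv); 15:C/T (Ti).
Of the 5 differences, 3 transitions and 2 transversions over 35 sites: P = 3/35 = 0.085714, Q = 2/35 = 0.057143.
d = −0.5·ln(0.771429) − 0.25·ln(0.885714) = −0.5·(-0.259511) − 0.25·(-0.121361) = 0.1601.

0.1601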